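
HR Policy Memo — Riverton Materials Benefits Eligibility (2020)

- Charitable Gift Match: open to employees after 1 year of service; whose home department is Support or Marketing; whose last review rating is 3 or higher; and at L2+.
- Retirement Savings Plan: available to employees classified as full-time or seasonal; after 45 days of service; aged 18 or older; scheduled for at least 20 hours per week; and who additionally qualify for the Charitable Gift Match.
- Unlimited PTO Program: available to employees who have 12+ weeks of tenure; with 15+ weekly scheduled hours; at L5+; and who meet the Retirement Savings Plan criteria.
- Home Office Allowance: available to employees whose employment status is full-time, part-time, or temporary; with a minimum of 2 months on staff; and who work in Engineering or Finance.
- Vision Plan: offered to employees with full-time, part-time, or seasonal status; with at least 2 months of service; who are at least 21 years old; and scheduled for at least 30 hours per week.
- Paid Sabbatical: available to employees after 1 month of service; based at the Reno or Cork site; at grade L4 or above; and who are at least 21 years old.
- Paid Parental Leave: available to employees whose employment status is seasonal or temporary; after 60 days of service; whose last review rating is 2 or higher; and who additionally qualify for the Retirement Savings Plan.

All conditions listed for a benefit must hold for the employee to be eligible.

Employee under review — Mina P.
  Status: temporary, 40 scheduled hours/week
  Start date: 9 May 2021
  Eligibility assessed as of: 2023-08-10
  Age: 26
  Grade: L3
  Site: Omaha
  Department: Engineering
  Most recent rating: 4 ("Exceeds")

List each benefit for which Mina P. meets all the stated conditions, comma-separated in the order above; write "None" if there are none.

Service from 9 May 2021 to 2023-08-10: 823 days.
Charitable Gift Match — service 823 days ≥ 1 year (≈365 days) ✓; dept Engineering ✗ → not eligible.
Retirement Savings Plan — status temporary ✗ (requires full-time or seasonal) → not eligible.
Unlimited PTO Program — service 823 days ≥ 12 weeks (≈84 days) ✓; 40 hrs/wk ≥ 15 ✓; grade L3 < L5 ✗ → not eligible.
Home Office Allowance — status temporary ✓; service 823 days ≥ 2 months (≈60 days) ✓; dept Engineering ✓ → eligible.
Vision Plan — status temporary ✗ (requires full-time, part-time, or seasonal) → not eligible.
Paid Sabbatical — service 823 days ≥ 1 month (≈30 days) ✓; site Omaha ✗ (not Reno or Cork) → not eligible.
Paid Parental Leave — status temporary ✓; service 823 days ≥ 60 days ✓; rating 4 ≥ 2 ✓; not eligible for Retirement Savings Plan ✗ → not eligible.

Home Office Allowance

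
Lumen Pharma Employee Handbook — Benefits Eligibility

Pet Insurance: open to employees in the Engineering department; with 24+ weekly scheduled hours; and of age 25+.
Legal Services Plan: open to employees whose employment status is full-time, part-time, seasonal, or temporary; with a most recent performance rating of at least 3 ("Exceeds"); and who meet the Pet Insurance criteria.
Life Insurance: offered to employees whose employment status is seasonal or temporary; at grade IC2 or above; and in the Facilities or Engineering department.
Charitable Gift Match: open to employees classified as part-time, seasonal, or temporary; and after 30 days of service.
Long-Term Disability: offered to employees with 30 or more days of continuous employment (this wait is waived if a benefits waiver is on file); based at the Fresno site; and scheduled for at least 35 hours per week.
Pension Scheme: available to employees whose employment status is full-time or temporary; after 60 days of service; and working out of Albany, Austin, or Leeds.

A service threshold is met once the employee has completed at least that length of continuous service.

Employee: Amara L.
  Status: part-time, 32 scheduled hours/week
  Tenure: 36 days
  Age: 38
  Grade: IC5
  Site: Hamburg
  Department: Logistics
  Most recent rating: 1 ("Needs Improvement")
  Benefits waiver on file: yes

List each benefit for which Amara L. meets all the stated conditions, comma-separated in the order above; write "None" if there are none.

Pet Insurance — dept Logistics ✗ → not eligible.
Legal Services Plan — status part-time ✓; rating 1 < 3 ✗ → not eligible.
Life Insurance — status part-time ✗ (requires seasonal or temporary) → not eligible.
Charitable Gift Match — status part-time ✓; service 36 days ≥ 30 days ✓ → eligible.
Long-Term Disability — benefits waiver on file ✓; site Hamburg ✗ (not Fresno) → not eligible.
Pension Scheme — status part-time ✗ (requires full-time or temporary) → not eligible.

Charitable Gift Match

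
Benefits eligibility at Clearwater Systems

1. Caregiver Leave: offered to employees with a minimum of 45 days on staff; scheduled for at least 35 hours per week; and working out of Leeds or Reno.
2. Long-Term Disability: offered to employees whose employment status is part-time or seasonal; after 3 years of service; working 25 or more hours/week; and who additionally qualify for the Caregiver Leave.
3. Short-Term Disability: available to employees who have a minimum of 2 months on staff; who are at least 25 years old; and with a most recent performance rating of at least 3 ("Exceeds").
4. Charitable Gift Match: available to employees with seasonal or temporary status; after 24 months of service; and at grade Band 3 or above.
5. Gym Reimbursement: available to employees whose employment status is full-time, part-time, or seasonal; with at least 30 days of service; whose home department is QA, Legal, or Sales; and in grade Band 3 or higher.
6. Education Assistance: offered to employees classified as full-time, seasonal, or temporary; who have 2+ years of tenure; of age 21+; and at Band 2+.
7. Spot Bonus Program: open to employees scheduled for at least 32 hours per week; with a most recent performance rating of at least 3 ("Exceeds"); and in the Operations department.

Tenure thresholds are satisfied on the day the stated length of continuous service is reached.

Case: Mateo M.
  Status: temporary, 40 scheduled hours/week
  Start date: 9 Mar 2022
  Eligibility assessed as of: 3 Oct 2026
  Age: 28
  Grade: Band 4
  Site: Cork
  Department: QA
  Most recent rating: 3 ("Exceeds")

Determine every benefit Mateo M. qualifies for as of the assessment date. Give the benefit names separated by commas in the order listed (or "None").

Service from 9 Mar 2022 to 3 Oct 2026: 1669 days.
Caregiver Leave — service 1669 days ≥ 45 days ✓; 40 hrs/wk ≥ 35 ✓; site Cork ✗ (not Leeds or Reno) → not eligible.
Long-Term Disability — status temporary ✗ (requires part-time or seasonal) → not eligible.
Short-Term Disability — service 1669 days ≥ 2 months (≈60 days) ✓; age 28 ≥ 25 ✓; rating 3 ≥ 3 ✓ → eligible.
Charitable Gift Match — status temporary ✓; service 1669 days ≥ 24 months (≈720 days) ✓; grade Band 4 ≥ Band 3 ✓ → eligible.
Gym Reimbursement — status temporary ✗ (requires full-time, part-time, or seasonal) → not eligible.
Education Assistance — status temporary ✓; service 1669 days ≥ 2 years (≈730 days) ✓; age 28 ≥ 21 ✓; grade Band 4 ≥ Band 2 ✓ → eligible.
Spot Bonus Program — 40 hrs/wk ≥ 32 ✓; rating 3 ≥ 3 ✓; dept QA ✗ → not eligible.

Short-Term Disability, Charitable Gift Match, Education Assistance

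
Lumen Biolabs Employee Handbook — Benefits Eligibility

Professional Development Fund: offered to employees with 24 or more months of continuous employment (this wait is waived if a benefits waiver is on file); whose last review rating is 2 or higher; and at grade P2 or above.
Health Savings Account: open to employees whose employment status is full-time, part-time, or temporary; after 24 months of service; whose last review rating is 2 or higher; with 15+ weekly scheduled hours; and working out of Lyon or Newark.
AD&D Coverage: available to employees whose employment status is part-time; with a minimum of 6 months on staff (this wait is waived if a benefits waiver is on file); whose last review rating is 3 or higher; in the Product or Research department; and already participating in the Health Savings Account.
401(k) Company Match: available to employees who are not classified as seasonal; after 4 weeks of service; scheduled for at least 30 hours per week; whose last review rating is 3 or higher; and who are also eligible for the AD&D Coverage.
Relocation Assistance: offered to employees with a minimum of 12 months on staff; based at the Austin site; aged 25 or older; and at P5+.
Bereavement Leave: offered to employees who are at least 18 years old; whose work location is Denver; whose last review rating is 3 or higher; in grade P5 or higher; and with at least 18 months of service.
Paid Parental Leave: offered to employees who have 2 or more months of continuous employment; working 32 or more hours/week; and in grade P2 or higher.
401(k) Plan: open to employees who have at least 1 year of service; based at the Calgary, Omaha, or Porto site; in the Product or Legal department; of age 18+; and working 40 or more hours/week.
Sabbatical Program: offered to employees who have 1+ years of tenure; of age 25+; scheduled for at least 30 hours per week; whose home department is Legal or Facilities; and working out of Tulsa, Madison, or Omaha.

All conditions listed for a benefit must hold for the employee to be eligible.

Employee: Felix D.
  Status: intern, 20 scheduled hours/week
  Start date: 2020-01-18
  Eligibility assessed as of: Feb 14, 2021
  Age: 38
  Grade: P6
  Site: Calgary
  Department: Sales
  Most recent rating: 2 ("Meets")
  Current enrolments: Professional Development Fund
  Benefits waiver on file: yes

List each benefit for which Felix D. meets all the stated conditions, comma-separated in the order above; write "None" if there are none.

Professional Development Fund

Service from 2020-01-18 to Feb 14, 2021: 393 days.
Professional Development Fund — benefits waiver on file ✓; rating 2 ≥ 2 ✓; grade P6 ≥ P2 ✓ → eligible.
Health Savings Account — status intern ✗ (requires full-time, part-time, or temporary) → not eligible.
AD&D Coverage — status intern ✗ (requires part-time) → not eligible.
401(k) Company Match — status intern ✓ (not excluded); service 393 days ≥ 4 weeks (≈28 days) ✓; 20 hrs/wk < 30 ✗ → not eligible.
Relocation Assistance — service 393 days ≥ 12 months (≈360 days) ✓; site Calgary ✗ (not Austin) → not eligible.
Bereavement Leave — age 38 ≥ 18 ✓; site Calgary ✗ (not Denver) → not eligible.
Paid Parental Leave — service 393 days ≥ 2 months (≈60 days) ✓; 20 hrs/wk < 32 ✗ → not eligible.
401(k) Plan — service 393 days ≥ 1 year (≈365 days) ✓; site Calgary ✓; dept Sales ✗ → not eligible.
Sabbatical Program — service 393 days ≥ 1 year (≈365 days) ✓; age 38 ≥ 25 ✓; 20 hrs/wk < 30 ✗ → not eligible.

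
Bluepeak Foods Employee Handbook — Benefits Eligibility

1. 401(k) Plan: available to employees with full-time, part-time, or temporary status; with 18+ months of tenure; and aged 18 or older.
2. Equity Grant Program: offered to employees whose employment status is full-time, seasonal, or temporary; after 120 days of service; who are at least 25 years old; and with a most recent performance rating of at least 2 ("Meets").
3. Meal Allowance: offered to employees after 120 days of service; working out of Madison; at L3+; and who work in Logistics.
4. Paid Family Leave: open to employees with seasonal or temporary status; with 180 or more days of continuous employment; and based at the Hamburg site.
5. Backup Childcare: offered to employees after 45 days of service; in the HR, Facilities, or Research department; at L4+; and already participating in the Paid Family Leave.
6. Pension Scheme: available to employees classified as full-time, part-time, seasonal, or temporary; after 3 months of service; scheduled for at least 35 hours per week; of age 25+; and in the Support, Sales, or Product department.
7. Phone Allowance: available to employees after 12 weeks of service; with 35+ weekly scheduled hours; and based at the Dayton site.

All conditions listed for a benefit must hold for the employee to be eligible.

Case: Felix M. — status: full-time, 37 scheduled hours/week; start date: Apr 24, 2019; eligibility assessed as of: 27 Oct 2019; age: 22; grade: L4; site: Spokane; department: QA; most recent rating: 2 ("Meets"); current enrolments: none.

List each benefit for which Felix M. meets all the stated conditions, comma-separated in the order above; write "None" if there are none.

Service from Apr 24, 2019 to 27 Oct 2019: 186 days.
401(k) Plan — status full-time ✓; service 186 days < 18 months (≈540 days) ✗ → not eligible.
Equity Grant Program — status full-time ✓; service 186 days ≥ 120 days ✓; age 22 < 25 ✗ → not eligible.
Meal Allowance — service 186 days ≥ 120 days ✓; site Spokane ✗ (not Madison) → not eligible.
Paid Family Leave — status full-time ✗ (requires seasonal or temporary) → not eligible.
Backup Childcare — service 186 days ≥ 45 days ✓; dept QA ✗ → not eligible.
Pension Scheme — status full-time ✓; service 186 days ≥ 3 months (≈90 days) ✓; 37 hrs/wk ≥ 35 ✓; age 22 < 25 ✗ → not eligible.
Phone Allowance — service 186 days ≥ 12 weeks (≈84 days) ✓; 37 hrs/wk ≥ 35 ✓; site Spokane ✗ (not Dayton) → not eligible.

None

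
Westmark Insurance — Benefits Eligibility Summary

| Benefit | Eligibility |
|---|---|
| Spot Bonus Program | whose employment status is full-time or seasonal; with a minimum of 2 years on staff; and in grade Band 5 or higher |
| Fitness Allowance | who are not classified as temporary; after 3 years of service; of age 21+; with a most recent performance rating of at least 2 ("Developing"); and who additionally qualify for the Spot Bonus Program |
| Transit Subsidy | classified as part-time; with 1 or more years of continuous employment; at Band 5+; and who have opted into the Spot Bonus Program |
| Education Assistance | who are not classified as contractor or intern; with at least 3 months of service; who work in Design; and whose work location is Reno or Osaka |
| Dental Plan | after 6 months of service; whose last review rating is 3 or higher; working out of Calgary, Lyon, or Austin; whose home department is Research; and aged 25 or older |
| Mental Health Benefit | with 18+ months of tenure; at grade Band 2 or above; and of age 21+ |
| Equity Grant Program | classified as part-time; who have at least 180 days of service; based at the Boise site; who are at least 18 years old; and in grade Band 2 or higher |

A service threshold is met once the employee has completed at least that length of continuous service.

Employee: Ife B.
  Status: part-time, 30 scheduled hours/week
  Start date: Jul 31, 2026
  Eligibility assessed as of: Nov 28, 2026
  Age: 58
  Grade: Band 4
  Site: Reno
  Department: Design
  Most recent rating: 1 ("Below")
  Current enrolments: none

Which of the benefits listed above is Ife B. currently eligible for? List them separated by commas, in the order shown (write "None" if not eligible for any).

Education Assistance

Service from Jul 31, 2026 to Nov 28, 2026: 120 days.
Spot Bonus Program — status part-time ✗ (requires full-time or seasonal) → not eligible.
Fitness Allowance — status part-time ✓ (not excluded); service 120 days < 3 years (≈1095 days) ✗ → not eligible.
Transit Subsidy — status part-time ✓; service 120 days < 1 year (≈365 days) ✗ → not eligible.
Education Assistance — status part-time ✓ (not excluded); service 120 days ≥ 3 months (≈90 days) ✓; dept Design ✓; site Reno ✓ → eligible.
Dental Plan — service 120 days < 6 months (≈180 days) ✗ → not eligible.
Mental Health Benefit — service 120 days < 18 months (≈540 days) ✗ → not eligible.
Equity Grant Program — status part-time ✓; service 120 days < 180 days ✗ → not eligible.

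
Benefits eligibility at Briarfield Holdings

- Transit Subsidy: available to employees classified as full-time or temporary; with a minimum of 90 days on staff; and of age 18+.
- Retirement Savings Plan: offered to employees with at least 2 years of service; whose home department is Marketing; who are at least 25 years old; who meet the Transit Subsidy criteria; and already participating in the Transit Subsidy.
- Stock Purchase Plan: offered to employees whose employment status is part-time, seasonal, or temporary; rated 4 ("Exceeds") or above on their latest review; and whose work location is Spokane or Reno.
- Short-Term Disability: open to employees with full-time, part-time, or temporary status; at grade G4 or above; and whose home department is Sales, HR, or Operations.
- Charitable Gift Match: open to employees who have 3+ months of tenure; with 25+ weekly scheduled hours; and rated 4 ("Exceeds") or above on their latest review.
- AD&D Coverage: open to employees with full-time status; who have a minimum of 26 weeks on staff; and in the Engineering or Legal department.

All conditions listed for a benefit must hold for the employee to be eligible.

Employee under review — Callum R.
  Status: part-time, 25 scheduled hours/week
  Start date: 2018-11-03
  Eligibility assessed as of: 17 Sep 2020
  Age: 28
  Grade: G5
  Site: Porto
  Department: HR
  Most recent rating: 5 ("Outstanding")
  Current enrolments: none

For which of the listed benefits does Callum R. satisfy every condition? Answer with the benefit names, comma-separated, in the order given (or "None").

Service from 2018-11-03 to 17 Sep 2020: 684 days.
Transit Subsidy — status part-time ✗ (requires full-time or temporary) → not eligible.
Retirement Savings Plan — service 684 days < 2 years (≈730 days) ✗ → not eligible.
Stock Purchase Plan — status part-time ✓; rating 5 ≥ 4 ✓; site Porto ✗ (not Spokane or Reno) → not eligible.
Short-Term Disability — status part-time ✓; grade G5 ≥ G4 ✓; dept HR ✓ → eligible.
Charitable Gift Match — service 684 days ≥ 3 months (≈90 days) ✓; 25 hrs/wk ≥ 25 ✓; rating 5 ≥ 4 ✓ → eligible.
AD&D Coverage — status part-time ✗ (requires full-time) → not eligible.

Short-Term Disability, Charitable Gift Match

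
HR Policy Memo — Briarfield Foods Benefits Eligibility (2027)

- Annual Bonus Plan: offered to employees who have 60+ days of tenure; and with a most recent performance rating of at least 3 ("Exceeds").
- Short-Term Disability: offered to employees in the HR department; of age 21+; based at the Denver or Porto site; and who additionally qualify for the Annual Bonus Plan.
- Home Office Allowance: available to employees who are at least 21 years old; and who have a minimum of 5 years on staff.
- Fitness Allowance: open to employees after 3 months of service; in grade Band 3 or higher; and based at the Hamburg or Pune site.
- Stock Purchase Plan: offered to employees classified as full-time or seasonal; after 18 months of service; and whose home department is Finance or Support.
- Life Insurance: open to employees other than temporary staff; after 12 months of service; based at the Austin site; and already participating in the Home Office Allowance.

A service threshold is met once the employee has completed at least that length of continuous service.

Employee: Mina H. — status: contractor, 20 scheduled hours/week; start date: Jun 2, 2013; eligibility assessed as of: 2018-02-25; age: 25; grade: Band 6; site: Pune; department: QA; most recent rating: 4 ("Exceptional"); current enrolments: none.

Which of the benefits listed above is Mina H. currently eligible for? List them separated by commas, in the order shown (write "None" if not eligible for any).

Annual Bonus Plan, Fitness Allowance

Service from Jun 2, 2013 to 2018-02-25: 1729 days.
Annual Bonus Plan — service 1729 days ≥ 60 days ✓; rating 4 ≥ 3 ✓ → eligible.
Short-Term Disability — dept QA ✗ → not eligible.
Home Office Allowance — age 25 ≥ 21 ✓; service 1729 days < 5 years (≈1825 days) ✗ → not eligible.
Fitness Allowance — service 1729 days ≥ 3 months (≈90 days) ✓; grade Band 6 ≥ Band 3 ✓; site Pune ✓ → eligible.
Stock Purchase Plan — status contractor ✗ (requires full-time or seasonal) → not eligible.
Life Insurance — status contractor ✓ (not excluded); service 1729 days ≥ 12 months (≈360 days) ✓; site Pune ✗ (not Austin) → not eligible.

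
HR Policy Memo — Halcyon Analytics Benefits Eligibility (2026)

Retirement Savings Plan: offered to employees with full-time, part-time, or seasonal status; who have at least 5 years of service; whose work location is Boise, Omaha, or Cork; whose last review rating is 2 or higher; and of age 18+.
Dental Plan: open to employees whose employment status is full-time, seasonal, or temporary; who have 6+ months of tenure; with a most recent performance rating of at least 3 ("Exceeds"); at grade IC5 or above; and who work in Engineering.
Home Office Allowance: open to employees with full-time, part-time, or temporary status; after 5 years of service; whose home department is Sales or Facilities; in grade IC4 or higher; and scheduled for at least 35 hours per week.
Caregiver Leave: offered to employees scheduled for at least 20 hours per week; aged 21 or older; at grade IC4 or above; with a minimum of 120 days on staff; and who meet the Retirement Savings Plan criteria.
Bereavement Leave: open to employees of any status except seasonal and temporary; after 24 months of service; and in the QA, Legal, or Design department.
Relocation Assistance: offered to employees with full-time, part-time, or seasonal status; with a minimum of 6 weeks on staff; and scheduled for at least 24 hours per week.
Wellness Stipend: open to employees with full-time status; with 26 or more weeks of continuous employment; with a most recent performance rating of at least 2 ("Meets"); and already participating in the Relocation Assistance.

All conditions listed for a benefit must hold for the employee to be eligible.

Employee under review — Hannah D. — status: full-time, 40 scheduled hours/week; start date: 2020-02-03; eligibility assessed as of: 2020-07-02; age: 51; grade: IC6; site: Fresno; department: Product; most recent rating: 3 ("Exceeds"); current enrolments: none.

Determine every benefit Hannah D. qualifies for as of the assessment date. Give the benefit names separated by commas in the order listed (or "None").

Relocation Assistance

Service from 2020-02-03 to 2020-07-02: 150 days.
Retirement Savings Plan — status full-time ✓; service 150 days < 5 years (≈1825 days) ✗ → not eligible.
Dental Plan — status full-time ✓; service 150 days < 6 months (≈180 days) ✗ → not eligible.
Home Office Allowance — status full-time ✓; service 150 days < 5 years (≈1825 days) ✗ → not eligible.
Caregiver Leave — 40 hrs/wk ≥ 20 ✓; age 51 ≥ 21 ✓; grade IC6 ≥ IC4 ✓; service 150 days ≥ 120 days ✓; not eligible for Retirement Savings Plan ✗ → not eligible.
Bereavement Leave — status full-time ✓ (not excluded); service 150 days < 24 months (≈720 days) ✗ → not eligible.
Relocation Assistance — status full-time ✓; service 150 days ≥ 6 weeks (≈42 days) ✓; 40 hrs/wk ≥ 24 ✓ → eligible.
Wellness Stipend — status full-time ✓; service 150 days < 26 weeks (≈182 days) ✗ → not eligible.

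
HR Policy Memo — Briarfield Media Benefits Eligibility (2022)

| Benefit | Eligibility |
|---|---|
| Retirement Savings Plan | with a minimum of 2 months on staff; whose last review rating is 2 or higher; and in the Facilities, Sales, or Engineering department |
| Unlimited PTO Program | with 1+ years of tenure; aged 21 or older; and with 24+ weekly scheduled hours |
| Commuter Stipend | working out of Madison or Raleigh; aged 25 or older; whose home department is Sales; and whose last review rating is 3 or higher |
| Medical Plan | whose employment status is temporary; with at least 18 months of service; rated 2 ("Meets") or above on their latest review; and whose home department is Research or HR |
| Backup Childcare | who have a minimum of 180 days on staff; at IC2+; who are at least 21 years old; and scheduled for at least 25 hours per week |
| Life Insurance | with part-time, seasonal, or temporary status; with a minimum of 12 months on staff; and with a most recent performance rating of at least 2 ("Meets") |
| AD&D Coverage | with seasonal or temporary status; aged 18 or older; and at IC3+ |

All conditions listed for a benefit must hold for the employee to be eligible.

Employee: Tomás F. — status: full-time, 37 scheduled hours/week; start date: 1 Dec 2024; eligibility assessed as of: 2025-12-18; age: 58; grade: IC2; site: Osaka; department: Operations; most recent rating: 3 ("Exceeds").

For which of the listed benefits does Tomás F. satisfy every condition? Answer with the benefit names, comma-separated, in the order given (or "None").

Unlimited PTO Program, Backup Childcare

Service from 1 Dec 2024 to 2025-12-18: 382 days.
Retirement Savings Plan — service 382 days ≥ 2 months (≈60 days) ✓; rating 3 ≥ 2 ✓; dept Operations ✗ → not eligible.
Unlimited PTO Program — service 382 days ≥ 1 year (≈365 days) ✓; age 58 ≥ 21 ✓; 37 hrs/wk ≥ 24 ✓ → eligible.
Commuter Stipend — site Osaka ✗ (not Madison or Raleigh) → not eligible.
Medical Plan — status full-time ✗ (requires temporary) → not eligible.
Backup Childcare — service 382 days ≥ 180 days ✓; grade IC2 ≥ IC2 ✓; age 58 ≥ 21 ✓; 37 hrs/wk ≥ 25 ✓ → eligible.
Life Insurance — status full-time ✗ (requires part-time, seasonal, or temporary) → not eligible.
AD&D Coverage — status full-time ✗ (requires seasonal or temporary) → not eligible.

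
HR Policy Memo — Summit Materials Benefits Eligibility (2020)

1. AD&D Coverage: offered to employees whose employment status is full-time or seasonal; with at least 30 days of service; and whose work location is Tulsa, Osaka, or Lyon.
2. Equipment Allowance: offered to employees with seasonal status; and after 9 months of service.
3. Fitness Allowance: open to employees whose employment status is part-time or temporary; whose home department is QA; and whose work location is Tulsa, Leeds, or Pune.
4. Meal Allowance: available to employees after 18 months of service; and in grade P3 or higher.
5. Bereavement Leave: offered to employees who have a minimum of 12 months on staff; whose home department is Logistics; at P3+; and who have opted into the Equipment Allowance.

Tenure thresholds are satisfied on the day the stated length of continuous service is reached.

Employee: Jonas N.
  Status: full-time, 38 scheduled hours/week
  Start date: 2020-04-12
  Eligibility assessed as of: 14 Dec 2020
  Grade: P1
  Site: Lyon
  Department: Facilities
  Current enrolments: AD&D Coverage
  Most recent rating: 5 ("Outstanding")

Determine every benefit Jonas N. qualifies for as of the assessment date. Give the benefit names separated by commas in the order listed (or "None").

Service from 2020-04-12 to 14 Dec 2020: 246 days.
AD&D Coverage — status full-time ✓; service 246 days ≥ 30 days ✓; site Lyon ✓ → eligible.
Equipment Allowance — status full-time ✗ (requires seasonal) → not eligible.
Fitness Allowance — status full-time ✗ (requires part-time or temporary) → not eligible.
Meal Allowance — service 246 days < 18 months (≈540 days) ✗ → not eligible.
Bereavement Leave — service 246 days < 12 months (≈360 days) ✗ → not eligible.

AD&D Coverage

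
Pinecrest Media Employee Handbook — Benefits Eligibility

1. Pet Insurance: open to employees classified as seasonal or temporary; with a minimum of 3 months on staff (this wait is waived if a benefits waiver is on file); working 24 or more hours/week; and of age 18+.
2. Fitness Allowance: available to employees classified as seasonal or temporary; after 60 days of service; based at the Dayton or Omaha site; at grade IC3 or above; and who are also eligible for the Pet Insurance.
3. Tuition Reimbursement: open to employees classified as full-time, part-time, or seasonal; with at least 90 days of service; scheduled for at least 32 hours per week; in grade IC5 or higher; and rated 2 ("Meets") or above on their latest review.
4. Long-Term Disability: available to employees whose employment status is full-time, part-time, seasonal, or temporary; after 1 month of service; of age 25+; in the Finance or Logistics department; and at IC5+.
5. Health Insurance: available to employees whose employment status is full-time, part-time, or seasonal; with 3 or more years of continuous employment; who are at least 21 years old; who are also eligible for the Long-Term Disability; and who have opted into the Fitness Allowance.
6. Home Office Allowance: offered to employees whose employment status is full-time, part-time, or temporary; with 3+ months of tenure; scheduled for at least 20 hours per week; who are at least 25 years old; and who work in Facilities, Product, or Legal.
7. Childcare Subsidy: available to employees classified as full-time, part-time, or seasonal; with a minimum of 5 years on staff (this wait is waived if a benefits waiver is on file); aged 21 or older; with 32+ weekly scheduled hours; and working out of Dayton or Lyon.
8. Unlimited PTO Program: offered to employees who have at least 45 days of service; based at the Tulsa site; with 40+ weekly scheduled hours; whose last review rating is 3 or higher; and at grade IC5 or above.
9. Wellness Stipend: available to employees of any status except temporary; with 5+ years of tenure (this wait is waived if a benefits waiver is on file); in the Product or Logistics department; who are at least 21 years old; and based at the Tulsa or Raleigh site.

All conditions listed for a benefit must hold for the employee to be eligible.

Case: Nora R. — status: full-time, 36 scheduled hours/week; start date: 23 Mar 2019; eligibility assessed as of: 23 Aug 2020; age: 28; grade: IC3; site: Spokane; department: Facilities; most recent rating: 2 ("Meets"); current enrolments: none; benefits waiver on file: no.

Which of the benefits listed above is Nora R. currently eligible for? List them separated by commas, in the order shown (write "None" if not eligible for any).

Home Office Allowance

Service from 23 Mar 2019 to 23 Aug 2020: 519 days.
Pet Insurance — status full-time ✗ (requires seasonal or temporary) → not eligible.
Fitness Allowance — status full-time ✗ (requires seasonal or temporary) → not eligible.
Tuition Reimbursement — status full-time ✓; service 519 days ≥ 90 days ✓; 36 hrs/wk ≥ 32 ✓; grade IC3 < IC5 ✗ → not eligible.
Long-Term Disability — status full-time ✓; service 519 days ≥ 1 month (≈30 days) ✓; age 28 ≥ 25 ✓; dept Facilities ✗ → not eligible.
Health Insurance — status full-time ✓; service 519 days < 3 years (≈1095 days) ✗ → not eligible.
Home Office Allowance — status full-time ✓; service 519 days ≥ 3 months (≈90 days) ✓; 36 hrs/wk ≥ 20 ✓; age 28 ≥ 25 ✓; dept Facilities ✓ → eligible.
Childcare Subsidy — status full-time ✓; no waiver, service 519 days < 5 years (≈1825 days) ✗ → not eligible.
Unlimited PTO Program — service 519 days ≥ 45 days ✓; site Spokane ✗ (not Tulsa) → not eligible.
Wellness Stipend — status full-time ✓ (not excluded); no waiver, service 519 days < 5 years (≈1825 days) ✗ → not eligible.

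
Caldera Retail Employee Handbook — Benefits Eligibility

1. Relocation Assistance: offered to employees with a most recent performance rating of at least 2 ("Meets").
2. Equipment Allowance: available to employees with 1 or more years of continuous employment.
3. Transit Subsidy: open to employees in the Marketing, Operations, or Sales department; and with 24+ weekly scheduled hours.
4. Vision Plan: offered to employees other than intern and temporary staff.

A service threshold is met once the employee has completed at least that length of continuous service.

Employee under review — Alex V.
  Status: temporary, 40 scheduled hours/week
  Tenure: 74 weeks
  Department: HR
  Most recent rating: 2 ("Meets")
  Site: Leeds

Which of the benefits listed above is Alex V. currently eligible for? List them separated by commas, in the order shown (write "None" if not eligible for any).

Relocation Assistance — rating 2 ≥ 2 ✓ → eligible.
Equipment Allowance — service 74 weeks ≥ 1 year (≈365 days) ✓ → eligible.
Transit Subsidy — dept HR ✗ → not eligible.
Vision Plan — status temporary ✗ (excluded) → not eligible.

Relocation Assistance, Equipment Allowance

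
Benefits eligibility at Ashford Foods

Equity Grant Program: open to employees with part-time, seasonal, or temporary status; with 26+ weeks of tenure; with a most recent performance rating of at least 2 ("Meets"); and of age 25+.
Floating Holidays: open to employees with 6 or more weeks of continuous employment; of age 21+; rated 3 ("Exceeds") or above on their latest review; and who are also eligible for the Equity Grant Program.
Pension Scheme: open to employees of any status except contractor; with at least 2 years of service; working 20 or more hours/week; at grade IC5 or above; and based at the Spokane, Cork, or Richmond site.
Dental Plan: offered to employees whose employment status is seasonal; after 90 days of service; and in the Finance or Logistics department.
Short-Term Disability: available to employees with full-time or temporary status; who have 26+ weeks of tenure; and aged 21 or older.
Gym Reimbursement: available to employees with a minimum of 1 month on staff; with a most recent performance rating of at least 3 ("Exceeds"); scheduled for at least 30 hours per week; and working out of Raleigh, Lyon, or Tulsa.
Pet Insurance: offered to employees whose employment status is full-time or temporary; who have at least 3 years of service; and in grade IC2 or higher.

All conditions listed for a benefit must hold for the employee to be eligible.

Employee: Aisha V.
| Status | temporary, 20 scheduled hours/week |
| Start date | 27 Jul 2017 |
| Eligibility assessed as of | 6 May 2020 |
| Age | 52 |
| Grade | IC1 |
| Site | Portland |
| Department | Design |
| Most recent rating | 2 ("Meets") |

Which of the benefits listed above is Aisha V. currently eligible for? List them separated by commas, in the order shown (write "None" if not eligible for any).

Service from 27 Jul 2017 to 6 May 2020: 1014 days.
Equity Grant Program — status temporary ✓; service 1014 days ≥ 26 weeks (≈182 days) ✓; rating 2 ≥ 2 ✓; age 52 ≥ 25 ✓ → eligible.
Floating Holidays — service 1014 days ≥ 6 weeks (≈42 days) ✓; age 52 ≥ 21 ✓; rating 2 < 3 ✗ → not eligible.
Pension Scheme — status temporary ✓ (not excluded); service 1014 days ≥ 2 years (≈730 days) ✓; 20 hrs/wk ≥ 20 ✓; grade IC1 < IC5 ✗ → not eligible.
Dental Plan — status temporary ✗ (requires seasonal) → not eligible.
Short-Term Disability — status temporary ✓; service 1014 days ≥ 26 weeks (≈182 days) ✓; age 52 ≥ 21 ✓ → eligible.
Gym Reimbursement — service 1014 days ≥ 1 month (≈30 days) ✓; rating 2 < 3 ✗ → not eligible.
Pet Insurance — status temporary ✓; service 1014 days < 3 years (≈1095 days) ✗ → not eligible.

Equity Grant Program, Short-Term Disability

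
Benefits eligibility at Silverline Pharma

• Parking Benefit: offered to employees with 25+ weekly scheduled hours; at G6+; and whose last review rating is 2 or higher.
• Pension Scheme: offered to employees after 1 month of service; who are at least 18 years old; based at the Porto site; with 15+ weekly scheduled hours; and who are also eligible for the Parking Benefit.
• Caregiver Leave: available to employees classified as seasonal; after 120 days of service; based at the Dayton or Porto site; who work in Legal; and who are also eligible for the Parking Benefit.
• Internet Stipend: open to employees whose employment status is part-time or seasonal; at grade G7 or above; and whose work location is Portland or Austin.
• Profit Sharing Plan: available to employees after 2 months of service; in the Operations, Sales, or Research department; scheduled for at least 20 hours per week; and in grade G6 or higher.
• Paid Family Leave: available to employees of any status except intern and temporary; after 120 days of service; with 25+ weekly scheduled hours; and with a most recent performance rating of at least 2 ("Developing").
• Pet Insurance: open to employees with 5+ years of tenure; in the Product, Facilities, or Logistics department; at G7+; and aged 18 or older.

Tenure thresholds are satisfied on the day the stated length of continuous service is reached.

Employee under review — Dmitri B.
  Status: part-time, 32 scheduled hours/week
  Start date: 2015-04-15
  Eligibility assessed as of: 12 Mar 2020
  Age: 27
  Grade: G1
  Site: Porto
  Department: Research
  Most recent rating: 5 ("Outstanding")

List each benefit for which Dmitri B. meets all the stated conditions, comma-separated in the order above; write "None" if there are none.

Service from 2015-04-15 to 12 Mar 2020: 1793 days.
Parking Benefit — 32 hrs/wk ≥ 25 ✓; grade G1 < G6 ✗ → not eligible.
Pension Scheme — service 1793 days ≥ 1 month (≈30 days) ✓; age 27 ≥ 18 ✓; site Porto ✓; 32 hrs/wk ≥ 15 ✓; not eligible for Parking Benefit ✗ → not eligible.
Caregiver Leave — status part-time ✗ (requires seasonal) → not eligible.
Internet Stipend — status part-time ✓; grade G1 < G7 ✗ → not eligible.
Profit Sharing Plan — service 1793 days ≥ 2 months (≈60 days) ✓; dept Research ✓; 32 hrs/wk ≥ 20 ✓; grade G1 < G6 ✗ → not eligible.
Paid Family Leave — status part-time ✓ (not excluded); service 1793 days ≥ 120 days ✓; 32 hrs/wk ≥ 25 ✓; rating 5 ≥ 2 ✓ → eligible.
Pet Insurance — service 1793 days < 5 years (≈1825 days) ✗ → not eligible.

Paid Family Leave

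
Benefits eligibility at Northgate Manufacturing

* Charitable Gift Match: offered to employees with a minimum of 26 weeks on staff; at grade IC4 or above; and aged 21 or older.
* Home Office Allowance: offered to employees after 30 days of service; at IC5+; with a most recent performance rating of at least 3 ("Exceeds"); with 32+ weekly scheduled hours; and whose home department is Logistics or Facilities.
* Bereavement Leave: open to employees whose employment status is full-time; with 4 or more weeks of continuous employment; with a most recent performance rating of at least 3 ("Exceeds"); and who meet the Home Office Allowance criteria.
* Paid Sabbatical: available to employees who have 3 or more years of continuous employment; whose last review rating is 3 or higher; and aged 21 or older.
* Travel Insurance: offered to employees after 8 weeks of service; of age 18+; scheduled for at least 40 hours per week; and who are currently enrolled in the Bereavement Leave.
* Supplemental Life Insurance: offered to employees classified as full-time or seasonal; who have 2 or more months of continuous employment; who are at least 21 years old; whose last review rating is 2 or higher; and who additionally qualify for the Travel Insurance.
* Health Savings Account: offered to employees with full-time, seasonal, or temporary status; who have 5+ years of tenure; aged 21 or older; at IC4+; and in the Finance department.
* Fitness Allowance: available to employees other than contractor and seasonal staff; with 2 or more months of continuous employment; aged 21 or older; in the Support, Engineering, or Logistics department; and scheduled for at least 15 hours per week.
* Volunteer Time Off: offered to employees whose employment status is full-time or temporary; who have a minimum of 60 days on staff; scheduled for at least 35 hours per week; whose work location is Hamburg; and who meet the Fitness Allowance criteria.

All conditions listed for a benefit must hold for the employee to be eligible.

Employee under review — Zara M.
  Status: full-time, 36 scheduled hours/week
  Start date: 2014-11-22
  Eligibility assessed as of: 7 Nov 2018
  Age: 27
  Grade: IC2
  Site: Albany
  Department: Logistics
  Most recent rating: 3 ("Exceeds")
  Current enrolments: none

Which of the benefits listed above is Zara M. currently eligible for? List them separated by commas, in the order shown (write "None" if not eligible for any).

Service from 2014-11-22 to 7 Nov 2018: 1446 days.
Charitable Gift Match — service 1446 days ≥ 26 weeks (≈182 days) ✓; grade IC2 < IC4 ✗ → not eligible.
Home Office Allowance — service 1446 days ≥ 30 days ✓; grade IC2 < IC5 ✗ → not eligible.
Bereavement Leave — status full-time ✓; service 1446 days ≥ 4 weeks (≈28 days) ✓; rating 3 ≥ 3 ✓; not eligible for Home Office Allowance ✗ → not eligible.
Paid Sabbatical — service 1446 days ≥ 3 years (≈1095 days) ✓; rating 3 ≥ 3 ✓; age 27 ≥ 21 ✓ → eligible.
Travel Insurance — service 1446 days ≥ 8 weeks (≈56 days) ✓; age 27 ≥ 18 ✓; 36 hrs/wk < 40 ✗ → not eligible.
Supplemental Life Insurance — status full-time ✓; service 1446 days ≥ 2 months (≈60 days) ✓; age 27 ≥ 21 ✓; rating 3 ≥ 2 ✓; not eligible for Travel Insurance ✗ → not eligible.
Health Savings Account — status full-time ✓; service 1446 days < 5 years (≈1825 days) ✗ → not eligible.
Fitness Allowance — status full-time ✓ (not excluded); service 1446 days ≥ 2 months (≈60 days) ✓; age 27 ≥ 21 ✓; dept Logistics ✓; 36 hrs/wk ≥ 15 ✓ → eligible.
Volunteer Time Off — status full-time ✓; service 1446 days ≥ 60 days ✓; 36 hrs/wk ≥ 35 ✓; site Albany ✗ (not Hamburg) → not eligible.

Paid Sabbatical, Fitness Allowance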